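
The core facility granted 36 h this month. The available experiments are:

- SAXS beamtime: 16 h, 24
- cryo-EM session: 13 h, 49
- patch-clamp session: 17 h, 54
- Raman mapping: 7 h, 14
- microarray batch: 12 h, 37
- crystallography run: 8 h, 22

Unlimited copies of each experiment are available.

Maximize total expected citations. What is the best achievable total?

120

By expected citations per h: cryo-EM session 3.77, patch-clamp session 3.18, microarray batch 3.08, crystallography run 2.75 lead.
Taking 2×cryo-EM session + crystallography run: 34 h used, 120 in expected citations.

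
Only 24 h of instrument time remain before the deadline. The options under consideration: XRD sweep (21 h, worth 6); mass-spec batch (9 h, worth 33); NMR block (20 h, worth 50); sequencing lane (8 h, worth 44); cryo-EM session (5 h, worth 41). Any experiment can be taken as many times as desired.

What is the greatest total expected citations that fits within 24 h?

167

Greedy by ratio would take 4×cryo-EM session: 20 h used, total 164.
Dropping cryo-EM session frees 5 h; slotting in sequencing lane (8 h) lifts the total to 167 at 23 h.
Nothing else within 24 h beats 167.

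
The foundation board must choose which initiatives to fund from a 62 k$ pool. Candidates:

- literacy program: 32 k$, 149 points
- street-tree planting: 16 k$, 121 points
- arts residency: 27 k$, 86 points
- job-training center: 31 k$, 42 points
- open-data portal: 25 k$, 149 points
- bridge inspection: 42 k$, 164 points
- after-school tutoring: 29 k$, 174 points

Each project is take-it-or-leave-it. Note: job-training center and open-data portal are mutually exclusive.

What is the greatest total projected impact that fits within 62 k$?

323

Ranking by ratio (projected impact/k$): street-tree planting 7.56, after-school tutoring 6.00, open-data portal 5.96.
The ratio heuristic lands on street-tree planting + after-school tutoring (295) but leaves 17 k$ idle.
Dropping street-tree planting frees 16 k$; slotting in literacy program (32 k$) lifts the total to 323 at 61 k$.
No other feasible combination exceeds 323.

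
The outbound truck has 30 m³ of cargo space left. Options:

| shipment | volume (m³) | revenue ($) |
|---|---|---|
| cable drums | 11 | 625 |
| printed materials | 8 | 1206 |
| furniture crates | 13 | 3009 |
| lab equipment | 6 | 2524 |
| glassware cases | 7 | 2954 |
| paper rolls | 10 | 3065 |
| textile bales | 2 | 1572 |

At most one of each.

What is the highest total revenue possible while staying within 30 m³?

Taking lab equipment + glassware cases + paper rolls + textile bales: 25 m³ used, 10115 in revenue.
The closest alternative, furniture crates + lab equipment + glassware cases + textile bales, reaches only 10059.

10115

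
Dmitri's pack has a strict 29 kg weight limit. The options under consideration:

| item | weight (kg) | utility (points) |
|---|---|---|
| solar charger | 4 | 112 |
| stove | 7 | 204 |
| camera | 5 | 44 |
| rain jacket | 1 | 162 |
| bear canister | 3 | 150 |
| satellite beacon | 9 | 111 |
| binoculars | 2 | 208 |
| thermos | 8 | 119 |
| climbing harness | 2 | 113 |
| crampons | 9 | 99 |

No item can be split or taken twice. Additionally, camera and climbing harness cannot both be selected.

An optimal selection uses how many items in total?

The maximum utility within 29 kg is 1068.
For example solar charger + stove + rain jacket + bear canister + binoculars + thermos + climbing harness achieves it, using 27 kg.
Any selection reaching 1068 contains exactly 7 items.

7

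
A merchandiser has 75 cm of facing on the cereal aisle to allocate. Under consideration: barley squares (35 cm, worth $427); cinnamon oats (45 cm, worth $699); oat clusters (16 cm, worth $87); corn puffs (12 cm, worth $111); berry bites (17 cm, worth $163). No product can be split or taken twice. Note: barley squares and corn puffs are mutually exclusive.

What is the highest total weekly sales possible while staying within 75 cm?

Best packing: cinnamon oats + corn puffs + berry bites — 74 cm, 973 total.
That's the maximum — no feasible swap from here does better than 973.

973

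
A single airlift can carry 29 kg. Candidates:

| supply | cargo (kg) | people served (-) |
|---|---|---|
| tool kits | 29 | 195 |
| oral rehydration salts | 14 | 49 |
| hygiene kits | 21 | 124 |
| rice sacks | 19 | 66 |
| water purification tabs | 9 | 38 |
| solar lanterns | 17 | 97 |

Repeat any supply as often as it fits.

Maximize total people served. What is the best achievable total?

195

Tool kits uses 29 of the 29 kg and totals 195.
Every other selection either busts 29 kg or fails to beat 195.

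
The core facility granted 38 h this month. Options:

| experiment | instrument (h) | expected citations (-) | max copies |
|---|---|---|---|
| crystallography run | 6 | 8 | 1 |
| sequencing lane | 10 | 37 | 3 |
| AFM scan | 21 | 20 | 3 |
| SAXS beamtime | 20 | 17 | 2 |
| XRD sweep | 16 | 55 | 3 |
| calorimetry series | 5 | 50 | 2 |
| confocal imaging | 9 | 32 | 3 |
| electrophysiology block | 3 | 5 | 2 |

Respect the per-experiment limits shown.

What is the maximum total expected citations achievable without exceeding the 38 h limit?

The ratio heuristic lands on 2×sequencing lane + 2×calorimetry series + 2×electrophysiology block (184) but leaves 2 h idle.
Replace sequencing lane and 2×electrophysiology block with 2×confocal imaging: the trade gains 17 net, giving 201 at 38 h.

201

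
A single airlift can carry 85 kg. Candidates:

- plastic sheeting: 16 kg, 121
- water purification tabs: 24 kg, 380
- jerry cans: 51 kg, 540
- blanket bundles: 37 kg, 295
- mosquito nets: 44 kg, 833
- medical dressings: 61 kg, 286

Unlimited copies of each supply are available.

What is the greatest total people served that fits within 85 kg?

1334

Best packing: plastic sheeting + water purification tabs + mosquito nets — 84 kg, 1334 total.
The spare 1 kg is too small for any remaining supply, and no exchange beats 1334.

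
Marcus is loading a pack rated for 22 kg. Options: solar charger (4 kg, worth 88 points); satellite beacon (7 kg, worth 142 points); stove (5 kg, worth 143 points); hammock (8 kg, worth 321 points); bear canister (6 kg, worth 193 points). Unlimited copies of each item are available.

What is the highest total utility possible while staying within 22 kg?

Density check — hammock 40.12, bear canister 32.17, stove 28.60 are the best per kg.
The ratio ordering already packs tightly: 2×hammock + bear canister, 22 kg, 835.

835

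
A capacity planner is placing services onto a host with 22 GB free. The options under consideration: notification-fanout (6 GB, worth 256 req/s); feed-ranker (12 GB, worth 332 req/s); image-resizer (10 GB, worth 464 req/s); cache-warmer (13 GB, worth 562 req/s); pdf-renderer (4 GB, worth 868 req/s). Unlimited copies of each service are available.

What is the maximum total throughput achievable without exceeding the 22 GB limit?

4340

By throughput per GB: pdf-renderer 217.00, image-resizer 46.40, cache-warmer 43.23 lead.
5×pdf-renderer uses 20 of the 22 GB and totals 4340.
Nothing else within 22 GB beats 4340.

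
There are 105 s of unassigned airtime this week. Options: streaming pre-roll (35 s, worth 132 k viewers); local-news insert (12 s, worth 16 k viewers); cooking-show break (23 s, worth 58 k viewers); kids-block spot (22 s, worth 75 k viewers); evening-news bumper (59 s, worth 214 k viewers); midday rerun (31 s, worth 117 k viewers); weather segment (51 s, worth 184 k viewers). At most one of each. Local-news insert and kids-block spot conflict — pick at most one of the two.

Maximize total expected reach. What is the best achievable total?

Kids-block spot + midday rerun + weather segment uses 104 of the 105 s and totals 376.

376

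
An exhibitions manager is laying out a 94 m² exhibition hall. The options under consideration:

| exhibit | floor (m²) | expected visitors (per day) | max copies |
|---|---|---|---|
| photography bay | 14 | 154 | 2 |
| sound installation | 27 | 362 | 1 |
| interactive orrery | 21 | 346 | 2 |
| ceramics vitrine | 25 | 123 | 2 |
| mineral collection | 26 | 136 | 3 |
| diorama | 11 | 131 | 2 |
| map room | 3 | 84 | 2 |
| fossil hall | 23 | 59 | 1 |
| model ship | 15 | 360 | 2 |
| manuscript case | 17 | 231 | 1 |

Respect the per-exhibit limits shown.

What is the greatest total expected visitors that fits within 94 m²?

1734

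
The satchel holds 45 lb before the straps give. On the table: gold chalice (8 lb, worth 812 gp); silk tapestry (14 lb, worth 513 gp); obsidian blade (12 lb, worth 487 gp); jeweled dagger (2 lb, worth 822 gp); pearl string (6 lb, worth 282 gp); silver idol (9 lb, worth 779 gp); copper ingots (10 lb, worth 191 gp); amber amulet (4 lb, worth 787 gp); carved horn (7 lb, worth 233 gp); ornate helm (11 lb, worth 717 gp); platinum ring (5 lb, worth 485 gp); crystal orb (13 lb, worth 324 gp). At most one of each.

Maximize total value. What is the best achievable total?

4684

Taking gold chalice + jeweled dagger + pearl string + silver idol + amber amulet + ornate helm + platinum ring: 45 lb used, 4684 in value.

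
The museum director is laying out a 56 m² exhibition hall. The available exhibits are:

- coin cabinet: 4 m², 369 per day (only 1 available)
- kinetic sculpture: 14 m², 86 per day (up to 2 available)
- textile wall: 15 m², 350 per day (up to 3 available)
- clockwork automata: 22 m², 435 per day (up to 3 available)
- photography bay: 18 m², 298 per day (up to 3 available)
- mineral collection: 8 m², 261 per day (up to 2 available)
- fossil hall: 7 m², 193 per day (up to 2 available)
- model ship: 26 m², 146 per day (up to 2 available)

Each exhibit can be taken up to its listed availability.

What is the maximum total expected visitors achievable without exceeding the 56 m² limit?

1716

Greedy by ratio would take coin cabinet + textile wall + 2×mineral collection + 2×fossil hall: 49 m² used, total 1627.
Replace mineral collection with textile wall: the trade gains 89 net, giving 1716 at 56 m².
No other feasible combination exceeds 1716.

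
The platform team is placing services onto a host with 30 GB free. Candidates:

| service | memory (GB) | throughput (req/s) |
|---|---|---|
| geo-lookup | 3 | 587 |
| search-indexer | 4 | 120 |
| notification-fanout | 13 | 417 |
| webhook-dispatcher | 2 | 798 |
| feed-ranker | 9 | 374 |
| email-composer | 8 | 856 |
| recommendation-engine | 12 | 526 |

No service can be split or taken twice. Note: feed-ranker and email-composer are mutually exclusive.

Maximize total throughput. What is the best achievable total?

Geo-lookup + search-indexer + webhook-dispatcher + email-composer + recommendation-engine uses 29 of the 30 GB and totals 2887.

2887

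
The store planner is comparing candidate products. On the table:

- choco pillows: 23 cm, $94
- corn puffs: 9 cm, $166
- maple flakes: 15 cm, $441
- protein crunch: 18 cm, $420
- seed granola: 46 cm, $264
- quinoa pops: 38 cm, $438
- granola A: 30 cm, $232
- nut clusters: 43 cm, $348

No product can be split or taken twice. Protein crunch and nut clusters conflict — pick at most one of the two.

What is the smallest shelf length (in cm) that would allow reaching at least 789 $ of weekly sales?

Minimise cm subject to total weekly sales ≥ 789.
maple flakes + protein crunch: 861 weekly sales at 33 cm.
Below 33 cm the best achievable stays under 789.

33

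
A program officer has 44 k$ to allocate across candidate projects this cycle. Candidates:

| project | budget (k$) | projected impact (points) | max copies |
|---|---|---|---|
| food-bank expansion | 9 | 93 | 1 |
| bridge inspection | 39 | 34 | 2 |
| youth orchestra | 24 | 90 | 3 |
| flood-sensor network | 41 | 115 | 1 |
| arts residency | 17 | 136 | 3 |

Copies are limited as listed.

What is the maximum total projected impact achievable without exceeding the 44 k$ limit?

365

Ranking by ratio (projected impact/k$): food-bank expansion 10.33, arts residency 8.00, youth orchestra 3.75.
Best packing: food-bank expansion + 2×arts residency — 43 k$, 365 total.
Every other selection either busts 44 k$ or exceeds an availability limit or fails to beat 365.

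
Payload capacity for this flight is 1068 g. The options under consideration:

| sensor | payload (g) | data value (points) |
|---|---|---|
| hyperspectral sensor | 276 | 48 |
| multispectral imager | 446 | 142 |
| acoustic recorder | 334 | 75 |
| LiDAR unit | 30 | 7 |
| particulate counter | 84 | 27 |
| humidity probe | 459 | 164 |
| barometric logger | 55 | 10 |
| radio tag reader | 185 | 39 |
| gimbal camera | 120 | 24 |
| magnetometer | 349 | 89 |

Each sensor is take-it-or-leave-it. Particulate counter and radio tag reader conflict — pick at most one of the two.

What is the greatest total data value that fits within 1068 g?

343

Taking the top-ratio sensors first gives multispectral imager + LiDAR unit + particulate counter + humidity probe for 340 (1019 g).
Replace LiDAR unit with barometric logger: the trade gains 3 net, giving 343 at 1044 g.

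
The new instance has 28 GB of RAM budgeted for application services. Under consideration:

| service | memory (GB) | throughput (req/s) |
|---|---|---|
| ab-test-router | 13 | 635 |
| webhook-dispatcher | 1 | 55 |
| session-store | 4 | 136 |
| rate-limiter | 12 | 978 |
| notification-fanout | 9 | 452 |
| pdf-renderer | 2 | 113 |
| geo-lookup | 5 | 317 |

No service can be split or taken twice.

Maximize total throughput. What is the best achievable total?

The ratio heuristic lands on webhook-dispatcher + session-store + rate-limiter + pdf-renderer + geo-lookup (1599) but leaves 4 GB idle.
The 5 GB tied up in webhook-dispatcher and session-store is better spent on notification-fanout — total rises to 1860 (28 GB).
Next best is webhook-dispatcher + rate-limiter + notification-fanout + geo-lookup at 1802 (27 GB) — short by 58.

1860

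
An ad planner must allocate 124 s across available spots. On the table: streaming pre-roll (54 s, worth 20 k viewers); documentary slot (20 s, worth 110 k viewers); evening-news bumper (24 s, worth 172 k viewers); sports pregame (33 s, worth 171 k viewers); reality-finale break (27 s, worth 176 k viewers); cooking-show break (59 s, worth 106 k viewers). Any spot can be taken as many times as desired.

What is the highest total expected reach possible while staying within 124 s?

864

By expected reach per s: evening-news bumper 7.17, reality-finale break 6.52, documentary slot 5.50, sports pregame 5.18 lead.
A density-first pass picks 5×evening-news bumper — 860 at 120 s.
The 24 s tied up in evening-news bumper is better spent on reality-finale break — total rises to 864 (123 s).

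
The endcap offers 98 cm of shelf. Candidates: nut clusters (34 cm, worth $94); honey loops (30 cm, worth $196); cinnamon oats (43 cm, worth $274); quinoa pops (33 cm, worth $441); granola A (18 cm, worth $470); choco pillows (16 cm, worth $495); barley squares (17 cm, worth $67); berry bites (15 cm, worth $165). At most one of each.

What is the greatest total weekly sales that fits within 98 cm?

1602

Filling by ratio: quinoa pops + granola A + choco pillows + berry bites for 1571, with 16 cm left unused.
Dropping berry bites frees 15 cm; slotting in honey loops (30 cm) lifts the total to 1602 at 97 cm.
An exhaustive check of the 256 subsets confirms 1602.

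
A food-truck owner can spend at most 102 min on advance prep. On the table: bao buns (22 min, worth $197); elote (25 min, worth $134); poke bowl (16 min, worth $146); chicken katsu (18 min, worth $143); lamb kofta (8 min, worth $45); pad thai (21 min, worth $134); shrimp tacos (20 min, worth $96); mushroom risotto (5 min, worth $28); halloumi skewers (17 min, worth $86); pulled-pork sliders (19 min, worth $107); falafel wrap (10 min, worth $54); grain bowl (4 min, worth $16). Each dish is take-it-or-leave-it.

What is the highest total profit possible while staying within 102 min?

Ranking by ratio (profit/min): poke bowl 9.12, bao buns 8.95, chicken katsu 7.94, pad thai 6.38.
Best packing: bao buns + poke bowl + chicken katsu + pad thai + mushroom risotto + pulled-pork sliders — 101 min, 755 total.
Next best is bao buns + elote + poke bowl + chicken katsu + pad thai at 754 (102 min) — short by 1.

755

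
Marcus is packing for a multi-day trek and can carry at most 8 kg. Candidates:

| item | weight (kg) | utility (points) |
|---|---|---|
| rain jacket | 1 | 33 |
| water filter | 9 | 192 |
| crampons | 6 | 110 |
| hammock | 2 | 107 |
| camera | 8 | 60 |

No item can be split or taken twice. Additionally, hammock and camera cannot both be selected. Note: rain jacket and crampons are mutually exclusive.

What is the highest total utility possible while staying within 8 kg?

By utility per kg: hammock 53.50, rain jacket 33.00, water filter 21.33 lead.
The ratio heuristic lands on rain jacket + hammock (140) but leaves 5 kg idle.
Dropping rain jacket frees 1 kg; slotting in crampons (6 kg) lifts the total to 217 at 8 kg.
An exhaustive check of the 32 subsets confirms 217.

217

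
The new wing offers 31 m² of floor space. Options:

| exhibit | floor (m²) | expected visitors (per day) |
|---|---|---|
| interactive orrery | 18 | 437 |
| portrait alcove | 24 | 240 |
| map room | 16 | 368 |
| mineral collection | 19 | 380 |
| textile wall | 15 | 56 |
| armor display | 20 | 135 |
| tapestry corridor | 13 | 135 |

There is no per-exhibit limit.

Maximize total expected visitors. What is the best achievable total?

572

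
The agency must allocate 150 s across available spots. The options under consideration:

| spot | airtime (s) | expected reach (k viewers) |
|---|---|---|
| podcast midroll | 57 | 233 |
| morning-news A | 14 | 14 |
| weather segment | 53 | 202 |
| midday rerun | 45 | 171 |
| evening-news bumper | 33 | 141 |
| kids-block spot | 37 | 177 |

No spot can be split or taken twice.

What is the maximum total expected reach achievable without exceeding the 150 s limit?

612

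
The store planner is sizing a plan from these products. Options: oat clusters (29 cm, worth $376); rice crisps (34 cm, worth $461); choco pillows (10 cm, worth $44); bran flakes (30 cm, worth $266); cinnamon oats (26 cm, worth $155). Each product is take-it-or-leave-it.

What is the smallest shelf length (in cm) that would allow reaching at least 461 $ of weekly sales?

34

Look for the lowest-shelf combination reaching 461.
rice crisps: 461 weekly sales at 34 cm.
Below 34 cm the best achievable stays under 461.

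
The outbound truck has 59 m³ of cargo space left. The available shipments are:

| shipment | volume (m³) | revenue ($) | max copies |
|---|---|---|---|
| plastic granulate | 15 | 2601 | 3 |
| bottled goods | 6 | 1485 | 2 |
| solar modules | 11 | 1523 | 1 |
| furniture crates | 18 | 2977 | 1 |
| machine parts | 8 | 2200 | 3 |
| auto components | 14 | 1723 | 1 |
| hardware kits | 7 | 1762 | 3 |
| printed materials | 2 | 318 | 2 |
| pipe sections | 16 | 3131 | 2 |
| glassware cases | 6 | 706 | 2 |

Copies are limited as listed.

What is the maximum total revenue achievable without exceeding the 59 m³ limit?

15174

2×bottled goods + 3×machine parts + 3×hardware kits + printed materials uses 59 of the 59 m³ and totals 15174.
Nothing else within 59 m³ beats 15174.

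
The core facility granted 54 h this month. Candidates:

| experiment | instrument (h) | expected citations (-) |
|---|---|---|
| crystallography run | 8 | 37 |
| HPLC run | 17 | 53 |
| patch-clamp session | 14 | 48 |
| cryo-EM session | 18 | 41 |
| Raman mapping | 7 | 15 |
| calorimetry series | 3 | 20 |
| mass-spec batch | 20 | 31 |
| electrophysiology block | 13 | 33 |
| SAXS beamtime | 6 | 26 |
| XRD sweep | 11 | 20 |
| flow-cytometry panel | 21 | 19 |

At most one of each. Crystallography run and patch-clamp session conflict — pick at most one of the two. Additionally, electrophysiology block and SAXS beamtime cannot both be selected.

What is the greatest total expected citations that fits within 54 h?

Taking crystallography run + HPLC run + cryo-EM session + calorimetry series + SAXS beamtime: 52 h used, 177 in expected citations.
The closest alternative, crystallography run + HPLC run + Raman mapping + calorimetry series + SAXS beamtime + XRD sweep, reaches only 171.

177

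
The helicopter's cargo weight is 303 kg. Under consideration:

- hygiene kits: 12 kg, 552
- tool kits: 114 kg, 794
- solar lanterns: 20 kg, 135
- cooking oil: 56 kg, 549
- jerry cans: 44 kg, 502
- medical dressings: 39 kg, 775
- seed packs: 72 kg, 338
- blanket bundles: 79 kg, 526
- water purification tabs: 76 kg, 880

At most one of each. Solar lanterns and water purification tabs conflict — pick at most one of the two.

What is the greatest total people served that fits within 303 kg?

Density check — hygiene kits 46.00, medical dressings 19.87, water purification tabs 11.58, jerry cans 11.41 are the best per kg.
Best packing: hygiene kits + cooking oil + jerry cans + medical dressings + seed packs + water purification tabs — 299 kg, 3596 total.
The closest alternative, hygiene kits + tool kits + cooking oil + medical dressings + water purification tabs, reaches only 3550.

3596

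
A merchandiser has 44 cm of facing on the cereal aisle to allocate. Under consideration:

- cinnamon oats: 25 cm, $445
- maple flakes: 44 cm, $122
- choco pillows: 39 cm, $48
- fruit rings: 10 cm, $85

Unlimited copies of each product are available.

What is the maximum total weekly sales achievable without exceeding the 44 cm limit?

Ranking by ratio (weekly sales/cm): cinnamon oats 17.80, fruit rings 8.50, maple flakes 2.77, choco pillows 1.23.
Taking cinnamon oats + fruit rings: 35 cm used, 530 in weekly sales.
Nothing else within 44 cm beats 530.

530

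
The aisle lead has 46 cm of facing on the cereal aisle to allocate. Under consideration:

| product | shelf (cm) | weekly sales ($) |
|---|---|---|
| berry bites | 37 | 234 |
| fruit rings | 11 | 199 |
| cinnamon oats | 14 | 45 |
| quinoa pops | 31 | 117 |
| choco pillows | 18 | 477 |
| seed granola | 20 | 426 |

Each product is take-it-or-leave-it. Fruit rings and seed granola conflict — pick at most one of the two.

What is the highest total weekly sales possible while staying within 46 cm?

903

Best packing: choco pillows + seed granola — 38 cm, 903 total.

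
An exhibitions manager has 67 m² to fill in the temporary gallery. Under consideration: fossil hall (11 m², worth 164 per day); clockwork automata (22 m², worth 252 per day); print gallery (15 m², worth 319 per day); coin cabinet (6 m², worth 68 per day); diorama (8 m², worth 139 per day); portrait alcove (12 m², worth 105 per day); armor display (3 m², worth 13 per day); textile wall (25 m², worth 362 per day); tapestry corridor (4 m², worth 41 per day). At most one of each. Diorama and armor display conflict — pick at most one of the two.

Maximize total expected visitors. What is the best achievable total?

Best packing: fossil hall + print gallery + coin cabinet + diorama + textile wall — 65 m², 1052 total.
Nothing else feasible within 67 m² beats 1052.

1052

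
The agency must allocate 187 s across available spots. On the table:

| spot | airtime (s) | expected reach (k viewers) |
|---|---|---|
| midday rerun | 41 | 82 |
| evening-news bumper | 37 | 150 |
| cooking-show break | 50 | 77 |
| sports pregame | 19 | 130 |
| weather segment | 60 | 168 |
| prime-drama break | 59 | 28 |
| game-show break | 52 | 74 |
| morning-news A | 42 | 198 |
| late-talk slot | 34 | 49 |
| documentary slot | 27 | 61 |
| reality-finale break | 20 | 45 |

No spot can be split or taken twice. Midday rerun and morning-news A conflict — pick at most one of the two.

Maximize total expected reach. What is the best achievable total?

Density check — sports pregame 6.84, morning-news A 4.71, evening-news bumper 4.05, weather segment 2.80 are the best per s.
Taking evening-news bumper + sports pregame + weather segment + morning-news A + documentary slot: 185 s used, 707 in expected reach.
The closest alternative, evening-news bumper + sports pregame + weather segment + morning-news A + reality-finale break, reaches only 691.

707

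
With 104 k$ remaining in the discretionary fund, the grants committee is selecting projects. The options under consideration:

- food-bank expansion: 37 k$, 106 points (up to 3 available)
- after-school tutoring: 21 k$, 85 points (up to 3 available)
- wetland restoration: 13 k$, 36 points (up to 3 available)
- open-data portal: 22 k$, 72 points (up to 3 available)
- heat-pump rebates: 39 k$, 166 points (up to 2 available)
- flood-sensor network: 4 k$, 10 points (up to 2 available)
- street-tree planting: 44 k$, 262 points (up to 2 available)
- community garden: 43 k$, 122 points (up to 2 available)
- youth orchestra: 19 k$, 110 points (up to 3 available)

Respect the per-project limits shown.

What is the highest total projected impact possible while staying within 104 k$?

By projected impact per k$: street-tree planting 5.95, youth orchestra 5.79, heat-pump rebates 4.26, after-school tutoring 4.05 lead.
The ratio heuristic lands on wetland restoration + 2×street-tree planting (560) but leaves 3 k$ idle.
The 57 k$ tied up in wetland restoration and street-tree planting is better spent on 3×youth orchestra — total rises to 592 (101 k$).
No other feasible combination exceeds 592.

592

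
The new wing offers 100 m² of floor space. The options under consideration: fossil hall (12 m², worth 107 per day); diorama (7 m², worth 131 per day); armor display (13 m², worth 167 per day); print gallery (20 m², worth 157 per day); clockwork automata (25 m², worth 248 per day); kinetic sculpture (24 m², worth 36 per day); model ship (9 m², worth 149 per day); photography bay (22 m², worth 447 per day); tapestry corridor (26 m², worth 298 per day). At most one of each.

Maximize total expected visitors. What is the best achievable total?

1349

The ratio heuristic lands on fossil hall + diorama + armor display + model ship + photography bay + tapestry corridor (1299) but leaves 11 m² idle.
Replace fossil hall with print gallery: the trade gains 50 net, giving 1349 at 97 m².
The closest alternative, armor display + clockwork automata + model ship + photography bay + tapestry corridor, reaches only 1309.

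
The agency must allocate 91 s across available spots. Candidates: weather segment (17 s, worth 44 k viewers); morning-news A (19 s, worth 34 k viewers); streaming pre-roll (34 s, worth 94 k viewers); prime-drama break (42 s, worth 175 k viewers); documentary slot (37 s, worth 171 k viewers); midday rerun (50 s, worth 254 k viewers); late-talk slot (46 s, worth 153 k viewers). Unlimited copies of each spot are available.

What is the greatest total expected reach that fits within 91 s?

425

By expected reach per s: midday rerun 5.08, documentary slot 4.62, prime-drama break 4.17, late-talk slot 3.33 lead.
Taking documentary slot + midday rerun: 87 s used, 425 in expected reach.
The spare 4 s is too small for any remaining spot, and no exchange beats 425.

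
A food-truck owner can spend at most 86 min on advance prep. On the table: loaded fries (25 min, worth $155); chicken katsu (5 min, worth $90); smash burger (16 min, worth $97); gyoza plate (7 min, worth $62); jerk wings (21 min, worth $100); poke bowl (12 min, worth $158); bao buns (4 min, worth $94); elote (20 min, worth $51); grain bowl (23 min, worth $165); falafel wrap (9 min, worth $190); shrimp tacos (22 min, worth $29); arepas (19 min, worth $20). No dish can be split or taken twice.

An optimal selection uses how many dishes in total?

7

The maximum profit within 86 min is 914.
For example loaded fries + chicken katsu + gyoza plate + poke bowl + bao buns + grain bowl + falafel wrap achieves it, using 85 min.
Every optimal selection uses 7 dishes.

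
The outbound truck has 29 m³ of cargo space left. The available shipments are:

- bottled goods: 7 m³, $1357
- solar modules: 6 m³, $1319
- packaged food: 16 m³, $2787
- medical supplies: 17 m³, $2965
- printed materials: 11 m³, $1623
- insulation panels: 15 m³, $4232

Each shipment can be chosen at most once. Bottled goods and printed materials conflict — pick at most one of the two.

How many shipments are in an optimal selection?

Optimal total is 6908.
bottled goods + solar modules + insulation panels hits 6908 at 28 m³.
Any selection reaching 6908 contains exactly 3 shipments.

3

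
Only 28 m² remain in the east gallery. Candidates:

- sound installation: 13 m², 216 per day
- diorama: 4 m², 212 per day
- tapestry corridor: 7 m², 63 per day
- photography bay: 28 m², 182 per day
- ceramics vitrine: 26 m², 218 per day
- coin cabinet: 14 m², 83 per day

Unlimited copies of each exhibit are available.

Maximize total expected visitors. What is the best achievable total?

1484

The ratio ordering already packs tightly: 7×diorama, 28 m², 1484.
That's the maximum — no swap from here does better than 1484.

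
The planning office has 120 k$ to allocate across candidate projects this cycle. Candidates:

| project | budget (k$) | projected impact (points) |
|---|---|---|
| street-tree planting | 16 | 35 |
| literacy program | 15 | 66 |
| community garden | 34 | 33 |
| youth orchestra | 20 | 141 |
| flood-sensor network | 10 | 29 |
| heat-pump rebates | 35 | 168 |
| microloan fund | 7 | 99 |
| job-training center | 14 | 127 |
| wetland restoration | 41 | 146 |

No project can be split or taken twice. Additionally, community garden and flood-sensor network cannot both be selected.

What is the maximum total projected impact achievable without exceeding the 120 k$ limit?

By projected impact per k$: microloan fund 14.14, job-training center 9.07, youth orchestra 7.05, heat-pump rebates 4.80 lead.
Filling by ratio: street-tree planting + literacy program + youth orchestra + flood-sensor network + heat-pump rebates + microloan fund + job-training center for 665, with 3 k$ left unused.
Replace street-tree planting and literacy program and flood-sensor network with wetland restoration: the trade gains 16 net, giving 681 at 117 k$.

681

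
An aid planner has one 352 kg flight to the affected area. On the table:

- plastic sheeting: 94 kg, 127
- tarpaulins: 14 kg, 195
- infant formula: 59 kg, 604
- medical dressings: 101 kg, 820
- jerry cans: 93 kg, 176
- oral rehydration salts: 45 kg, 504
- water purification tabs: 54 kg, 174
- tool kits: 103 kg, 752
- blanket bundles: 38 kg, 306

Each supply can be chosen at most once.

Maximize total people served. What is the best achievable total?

Ranking by ratio (people served/kg): tarpaulins 13.93, oral rehydration salts 11.20, infant formula 10.24.
Greedy by ratio would take tarpaulins + infant formula + medical dressings + oral rehydration salts + water purification tabs + blanket bundles: 311 kg used, total 2603.
Replace tarpaulins and water purification tabs with tool kits: the trade gains 383 net, giving 2986 at 346 kg.
Next best is tarpaulins + infant formula + medical dressings + oral rehydration salts + tool kits at 2875 (322 kg) — short by 111.

2986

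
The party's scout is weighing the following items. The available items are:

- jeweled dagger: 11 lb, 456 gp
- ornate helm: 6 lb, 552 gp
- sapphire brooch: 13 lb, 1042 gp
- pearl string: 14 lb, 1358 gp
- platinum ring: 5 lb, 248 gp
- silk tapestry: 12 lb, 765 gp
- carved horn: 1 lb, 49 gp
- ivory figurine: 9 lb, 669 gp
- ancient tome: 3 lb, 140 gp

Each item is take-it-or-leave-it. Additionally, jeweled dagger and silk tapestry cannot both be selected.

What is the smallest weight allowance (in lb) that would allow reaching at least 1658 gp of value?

Look for the lowest-weight combination reaching 1658.
ornate helm + pearl string: 1910 value at 20 lb.
Below 20 lb the best achievable stays under 1658.

20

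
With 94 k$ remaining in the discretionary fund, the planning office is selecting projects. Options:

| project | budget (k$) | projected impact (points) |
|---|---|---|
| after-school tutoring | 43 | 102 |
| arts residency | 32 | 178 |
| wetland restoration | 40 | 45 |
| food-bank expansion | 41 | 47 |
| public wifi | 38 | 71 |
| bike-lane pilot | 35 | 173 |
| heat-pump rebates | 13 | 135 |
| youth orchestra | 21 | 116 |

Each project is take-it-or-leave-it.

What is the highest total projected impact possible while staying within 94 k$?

486

Taking the top-ratio projects first gives arts residency + heat-pump rebates + youth orchestra for 429 (66 k$).
Replace youth orchestra with bike-lane pilot: the trade gains 57 net, giving 486 at 80 k$.
The closest alternative, arts residency + bike-lane pilot + youth orchestra, reaches only 467.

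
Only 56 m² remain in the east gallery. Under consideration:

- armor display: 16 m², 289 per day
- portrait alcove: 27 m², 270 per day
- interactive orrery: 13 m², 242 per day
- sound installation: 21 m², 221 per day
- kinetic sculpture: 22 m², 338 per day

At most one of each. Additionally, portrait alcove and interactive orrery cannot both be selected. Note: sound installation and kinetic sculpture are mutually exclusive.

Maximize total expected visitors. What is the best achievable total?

869

Density check — interactive orrery 18.62, armor display 18.06, kinetic sculpture 15.36, sound installation 10.52 are the best per m².
Best packing: armor display + interactive orrery + kinetic sculpture — 51 m², 869 total.
That's the maximum — no feasible swap from here does better than 869.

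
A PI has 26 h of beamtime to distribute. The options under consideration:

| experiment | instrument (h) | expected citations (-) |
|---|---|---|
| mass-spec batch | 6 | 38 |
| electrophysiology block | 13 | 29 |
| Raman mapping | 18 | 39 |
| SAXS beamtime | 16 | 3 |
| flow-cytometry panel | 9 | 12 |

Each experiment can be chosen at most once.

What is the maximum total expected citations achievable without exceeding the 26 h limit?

77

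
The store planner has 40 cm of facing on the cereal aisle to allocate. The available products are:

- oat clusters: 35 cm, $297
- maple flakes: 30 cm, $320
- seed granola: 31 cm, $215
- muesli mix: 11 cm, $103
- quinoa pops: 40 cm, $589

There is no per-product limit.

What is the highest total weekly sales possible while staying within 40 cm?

Quinoa pops uses 40 of the 40 cm and totals 589.

589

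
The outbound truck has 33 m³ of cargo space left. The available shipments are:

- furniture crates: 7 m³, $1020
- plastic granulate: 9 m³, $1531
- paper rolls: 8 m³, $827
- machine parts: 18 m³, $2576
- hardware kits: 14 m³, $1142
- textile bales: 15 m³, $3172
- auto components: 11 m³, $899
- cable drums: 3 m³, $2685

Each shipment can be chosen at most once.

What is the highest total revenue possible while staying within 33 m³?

7704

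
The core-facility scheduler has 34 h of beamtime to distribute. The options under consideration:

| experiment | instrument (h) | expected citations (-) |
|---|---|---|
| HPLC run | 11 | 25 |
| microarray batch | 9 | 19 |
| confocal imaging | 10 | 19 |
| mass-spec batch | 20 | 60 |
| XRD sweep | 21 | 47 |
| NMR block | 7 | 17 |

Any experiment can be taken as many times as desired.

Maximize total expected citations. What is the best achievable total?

94

The ratio ordering already packs tightly: mass-spec batch + 2×NMR block, 34 h, 94.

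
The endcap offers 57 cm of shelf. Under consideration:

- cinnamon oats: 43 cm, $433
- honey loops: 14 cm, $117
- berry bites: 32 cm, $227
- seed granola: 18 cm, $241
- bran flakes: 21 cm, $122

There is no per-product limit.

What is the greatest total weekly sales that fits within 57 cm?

723

Best packing: 3×seed granola — 54 cm, 723 total.
That's the maximum — no swap from here does better than 723.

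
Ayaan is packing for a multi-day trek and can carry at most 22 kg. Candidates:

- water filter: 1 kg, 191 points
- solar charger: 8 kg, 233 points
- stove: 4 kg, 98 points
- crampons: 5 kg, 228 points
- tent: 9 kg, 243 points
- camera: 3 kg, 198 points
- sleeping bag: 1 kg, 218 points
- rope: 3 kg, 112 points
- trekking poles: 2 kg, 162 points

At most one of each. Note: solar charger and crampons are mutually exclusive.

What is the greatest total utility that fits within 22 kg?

1240

By utility per kg: sleeping bag 218.00, water filter 191.00, trekking poles 81.00, camera 66.00 lead.
The ratio heuristic lands on water filter + stove + crampons + camera + sleeping bag + rope + trekking poles (1207) but leaves 3 kg idle.
The 7 kg tied up in stove and rope is better spent on tent — total rises to 1240 (21 kg).
Runner-up water filter + solar charger + stove + camera + sleeping bag + rope + trekking poles tops out at 1212.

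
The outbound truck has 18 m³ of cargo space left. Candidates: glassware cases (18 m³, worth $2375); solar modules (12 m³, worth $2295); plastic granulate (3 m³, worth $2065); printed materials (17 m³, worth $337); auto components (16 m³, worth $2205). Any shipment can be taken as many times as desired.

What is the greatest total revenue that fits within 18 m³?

12390

By revenue per m³: plastic granulate 688.33, solar modules 191.25, auto components 137.81, glassware cases 131.94 lead.
6×plastic granulate uses 18 of the 18 m³ and totals 12390.
Nothing else within 18 m³ beats 12390.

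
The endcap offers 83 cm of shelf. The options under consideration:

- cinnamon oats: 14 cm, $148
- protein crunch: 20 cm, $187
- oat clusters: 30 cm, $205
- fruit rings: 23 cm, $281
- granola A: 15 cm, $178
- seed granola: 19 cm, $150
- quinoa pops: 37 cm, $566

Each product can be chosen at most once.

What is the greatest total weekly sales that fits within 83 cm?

The ratio heuristic lands on fruit rings + granola A + quinoa pops (1025) but leaves 8 cm idle.
Replace granola A with protein crunch: the trade gains 9 net, giving 1034 at 80 cm.

1034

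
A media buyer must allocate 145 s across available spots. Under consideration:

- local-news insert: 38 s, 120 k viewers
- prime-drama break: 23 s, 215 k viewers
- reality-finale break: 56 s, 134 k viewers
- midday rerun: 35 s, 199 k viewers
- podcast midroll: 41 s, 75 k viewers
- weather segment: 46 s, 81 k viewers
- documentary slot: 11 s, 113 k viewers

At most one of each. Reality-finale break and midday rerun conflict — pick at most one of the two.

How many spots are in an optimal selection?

4

Optimal total is 647.
One optimal bundle: local-news insert + prime-drama break + midday rerun + documentary slot (107 s).
Any selection reaching 647 contains exactly 4 spots.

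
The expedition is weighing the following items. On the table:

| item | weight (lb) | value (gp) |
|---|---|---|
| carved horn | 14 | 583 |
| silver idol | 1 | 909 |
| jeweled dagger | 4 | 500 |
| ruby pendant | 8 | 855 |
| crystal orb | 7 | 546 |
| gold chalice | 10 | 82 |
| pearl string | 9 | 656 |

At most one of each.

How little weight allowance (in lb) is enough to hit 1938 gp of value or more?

Look for the lowest-weight combination reaching 1938.
Taking silver idol + jeweled dagger + crystal orb gives 1955 (≥ 1938) for 12 lb.
No combination under 12 lb hits 1938.

12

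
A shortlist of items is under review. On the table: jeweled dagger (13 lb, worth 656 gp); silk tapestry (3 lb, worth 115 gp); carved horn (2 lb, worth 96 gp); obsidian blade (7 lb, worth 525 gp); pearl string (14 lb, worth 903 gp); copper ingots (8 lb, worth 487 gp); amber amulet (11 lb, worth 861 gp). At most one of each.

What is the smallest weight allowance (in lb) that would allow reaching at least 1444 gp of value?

Need the lightest bundle worth ≥ 1444.
Taking carved horn + obsidian blade + amber amulet gives 1482 (≥ 1444) for 20 lb.
No combination under 20 lb hits 1444.

20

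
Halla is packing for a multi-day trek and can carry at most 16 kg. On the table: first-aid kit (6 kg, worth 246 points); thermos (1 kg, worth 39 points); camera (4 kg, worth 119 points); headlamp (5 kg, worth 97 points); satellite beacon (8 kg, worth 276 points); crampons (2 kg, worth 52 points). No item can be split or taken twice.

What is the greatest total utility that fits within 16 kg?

574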